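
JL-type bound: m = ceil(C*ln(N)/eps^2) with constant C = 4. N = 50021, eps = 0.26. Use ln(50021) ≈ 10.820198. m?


ln(50021) ≈ 10.820198.
eps^2 = 0.26^2 = 0.0676.
C*ln(N)/eps^2 ≈ 4*10.820198/0.0676 ≈ 640.2484.
m = ceil(640.2484) = 641.

641


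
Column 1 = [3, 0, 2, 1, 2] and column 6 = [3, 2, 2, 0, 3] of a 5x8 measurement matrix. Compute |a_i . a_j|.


Inner product: 3*3 + 0*2 + 2*2 + 1*0 + 2*3
Products: [9, 0, 4, 0, 6]
Sum = 19.
|dot| = 19.

19


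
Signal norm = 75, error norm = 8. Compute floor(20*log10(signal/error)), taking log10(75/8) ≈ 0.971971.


||x||/||e|| = 75/8.
log10(75/8) ≈ 0.971971.
20*log10(||x||/||e||) ≈ 20*0.971971 = 19.43942.
floor(19.43942) = 19.

19


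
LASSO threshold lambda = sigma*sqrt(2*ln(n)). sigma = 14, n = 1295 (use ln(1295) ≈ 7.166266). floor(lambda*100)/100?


ln(1295) ≈ 7.166266.
2*ln(n) ≈ 14.332532.
sqrt(2*ln(n)) ≈ sqrt(14.332532) ≈ 3.785833.
lambda ≈ 14*3.785833 = 53.001662.
floor(lambda*100)/100 = 53.00.

53.00


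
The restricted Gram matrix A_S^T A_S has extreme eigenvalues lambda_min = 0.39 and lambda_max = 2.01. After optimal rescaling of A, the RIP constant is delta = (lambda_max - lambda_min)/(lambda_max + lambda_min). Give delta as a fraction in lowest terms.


lambda_max - lambda_min = 2.01 - 0.39 = 1.62.
lambda_max + lambda_min = 2.01 + 0.39 = 2.40.
delta = 1.62/2.40 = 162/240 = 27/40.

27/40


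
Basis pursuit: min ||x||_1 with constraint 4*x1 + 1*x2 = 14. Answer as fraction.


Axis intercepts:
  x1 = 7/2, x2 = 0: L1 = 7/2
  x1 = 0, x2 = 14: L1 = 14
x* = (7/2, 0)
||x*||_1 = 7/2.

7/2


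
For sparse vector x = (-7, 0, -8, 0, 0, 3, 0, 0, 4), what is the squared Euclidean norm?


Non-zero entries: [(0, -7), (2, -8), (5, 3), (8, 4)]
Squares: [49, 64, 9, 16]
||x||_2^2 = sum = 138.

138


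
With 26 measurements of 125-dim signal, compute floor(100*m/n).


100*m/n = 100*26/125 ≈ 20.8.
floor = 20.

20


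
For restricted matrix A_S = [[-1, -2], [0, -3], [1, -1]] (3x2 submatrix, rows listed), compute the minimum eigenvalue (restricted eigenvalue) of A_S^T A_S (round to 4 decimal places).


A_S^T A_S = [[2, 1], [1, 14]].
trace = 16.
det = 27.
disc = trace^2 - 4*det = 256 - 4*27 = 148.
sqrt(148) ≈ 12.165525.
lam_min = (16 - sqrt(148))/2 ≈ (16 - 12.165525)/2 = 1.9172375 ≈ 1.9172.

1.9172


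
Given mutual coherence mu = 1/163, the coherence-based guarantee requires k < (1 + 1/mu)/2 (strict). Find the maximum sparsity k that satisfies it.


1/mu = 163.
1 + 1/mu = 164.
(1 + 1/mu)/2 = 82 is an integer and the inequality is strict, so k_max = 82 - 1 = 81.

81


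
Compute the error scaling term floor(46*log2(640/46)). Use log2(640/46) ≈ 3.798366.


log2(n/k) = log2(640/46) ≈ 3.798366.
k*log2(n/k) ≈ 46*3.798366 = 174.724836.
floor(174.724836) = 174.

174


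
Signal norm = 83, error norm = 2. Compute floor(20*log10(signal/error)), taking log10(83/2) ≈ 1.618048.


||x||/||e|| = 83/2.
log10(83/2) ≈ 1.618048.
20*log10(||x||/||e||) ≈ 20*1.618048 = 32.36096.
floor(32.36096) = 32.

32


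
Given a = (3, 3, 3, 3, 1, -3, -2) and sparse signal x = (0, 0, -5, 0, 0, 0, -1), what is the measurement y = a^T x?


Non-zero terms: ['3*-5', '-2*-1']
Products: [-15, 2]
y = sum = -13.

-13


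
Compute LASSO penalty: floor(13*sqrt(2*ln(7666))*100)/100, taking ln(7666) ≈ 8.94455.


ln(7666) ≈ 8.94455.
2*ln(n) ≈ 17.8891.
sqrt(2*ln(n)) ≈ sqrt(17.8891) ≈ 4.229551.
lambda ≈ 13*4.229551 = 54.984163.
floor(lambda*100)/100 = 54.98.

54.98


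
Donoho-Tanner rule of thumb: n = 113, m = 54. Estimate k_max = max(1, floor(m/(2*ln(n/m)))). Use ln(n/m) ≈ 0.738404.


n/m = 113/54.
ln(n/m) ≈ 0.738404.
2*ln(n/m) ≈ 1.476808.
m/(2*ln(n/m)) ≈ 54/1.476808 ≈ 36.5653.
floor = 36.
k_max = max(1, 36) = 36.

36


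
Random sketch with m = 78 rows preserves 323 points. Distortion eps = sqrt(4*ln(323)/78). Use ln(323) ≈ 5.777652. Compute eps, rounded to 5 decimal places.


ln(323) ≈ 5.777652.
4*ln(N)/m ≈ 4*5.777652/78 ≈ 0.29628985.
eps = sqrt(0.29628985) ≈ 0.5443251 ≈ 0.54433.

0.54433


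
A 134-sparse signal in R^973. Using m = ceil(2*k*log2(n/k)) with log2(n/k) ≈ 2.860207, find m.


log2(n/k) = log2(973/134) ≈ 2.860207.
2*k*log2(n/k) ≈ 2*134*2.860207 = 766.535476.
m = ceil(766.535476) = 767.

767


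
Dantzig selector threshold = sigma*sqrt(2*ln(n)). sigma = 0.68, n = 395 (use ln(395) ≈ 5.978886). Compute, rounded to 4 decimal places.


ln(395) ≈ 5.978886.
2*ln(n) ≈ 11.957772.
sqrt(2*ln(n)) ≈ sqrt(11.957772) ≈ 3.458001.
threshold ≈ 0.68*3.458001 = 2.35144068 ≈ 2.3514.

2.3514


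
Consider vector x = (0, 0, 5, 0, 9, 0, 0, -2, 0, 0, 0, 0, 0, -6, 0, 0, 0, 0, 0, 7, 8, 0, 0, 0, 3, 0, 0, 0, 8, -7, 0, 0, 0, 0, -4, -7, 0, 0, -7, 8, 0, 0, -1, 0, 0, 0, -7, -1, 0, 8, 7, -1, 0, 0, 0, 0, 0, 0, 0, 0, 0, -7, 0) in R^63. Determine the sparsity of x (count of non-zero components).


Non-zero positions: [2, 4, 7, 13, 19, 20, 24, 28, 29, 34, 35, 38, 39, 42, 46, 47, 49, 50, 51, 61].
Sparsity = 20.

20


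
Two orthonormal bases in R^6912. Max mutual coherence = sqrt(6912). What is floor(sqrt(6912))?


83^2 = 6889 <= 6912 < 7056 = 84^2, so 83 <= sqrt(6912) < 84.
floor(sqrt(6912)) = 83.

83


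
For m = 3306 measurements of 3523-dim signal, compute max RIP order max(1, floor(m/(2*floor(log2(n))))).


floor(log2(3523)) = 11.
2*11 = 22.
m/(2*floor(log2(n))) = 3306/22 ≈ 150.2727.
floor = 150.
k = max(1, 150) = 150.

150


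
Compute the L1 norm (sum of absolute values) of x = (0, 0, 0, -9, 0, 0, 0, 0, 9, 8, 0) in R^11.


Non-zero entries: [(3, -9), (8, 9), (9, 8)]
Absolute values: [9, 9, 8]
||x||_1 = sum = 26.

26


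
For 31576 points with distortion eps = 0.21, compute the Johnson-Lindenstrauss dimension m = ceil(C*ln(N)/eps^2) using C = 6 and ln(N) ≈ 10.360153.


ln(31576) ≈ 10.360153.
eps^2 = 0.21^2 = 0.0441.
C*ln(N)/eps^2 ≈ 6*10.360153/0.0441 ≈ 1409.5446.
m = ceil(1409.5446) = 1410.

1410


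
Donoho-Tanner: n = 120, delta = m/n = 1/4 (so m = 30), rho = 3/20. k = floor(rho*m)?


m = 1/4*120 = 30.
rho = 3/20.
rho*m = 3/20*30 = 4.5.
k = floor(4.5) = 4.

4


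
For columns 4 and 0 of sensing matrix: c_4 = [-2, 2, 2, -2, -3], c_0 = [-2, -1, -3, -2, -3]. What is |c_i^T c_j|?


Inner product: -2*-2 + 2*-1 + 2*-3 + -2*-2 + -3*-3
Products: [4, -2, -6, 4, 9]
Sum = 9.
|dot| = 9.

9


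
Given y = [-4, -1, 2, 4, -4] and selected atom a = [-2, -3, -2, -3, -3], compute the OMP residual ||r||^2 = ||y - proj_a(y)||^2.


a^T a = 35.
a^T y = 7.
coeff = 7/35 = 1/5.
||r||^2 = 258/5.

258/5


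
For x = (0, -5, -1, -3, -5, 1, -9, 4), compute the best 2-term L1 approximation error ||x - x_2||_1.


Sorted |x_i| descending: [9, 5, 5, 4, 3, 1, 1, 0]
Keep top 2: [9, 5]
Tail entries: [5, 4, 3, 1, 1, 0]
L1 error = sum of tail = 14.

14


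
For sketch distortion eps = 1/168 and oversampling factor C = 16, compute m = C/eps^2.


1/eps = 168.
(1/eps)^2 = 28224.
m = 16*28224 = 451584.

451584


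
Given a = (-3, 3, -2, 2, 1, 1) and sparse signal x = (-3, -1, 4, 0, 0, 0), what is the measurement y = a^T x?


Non-zero terms: ['-3*-3', '3*-1', '-2*4']
Products: [9, -3, -8]
y = sum = -2.

-2


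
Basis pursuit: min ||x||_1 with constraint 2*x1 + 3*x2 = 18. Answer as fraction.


Axis intercepts:
  x1 = 9, x2 = 0: L1 = 9
  x1 = 0, x2 = 6: L1 = 6
x* = (0, 6)
||x*||_1 = 6.

6


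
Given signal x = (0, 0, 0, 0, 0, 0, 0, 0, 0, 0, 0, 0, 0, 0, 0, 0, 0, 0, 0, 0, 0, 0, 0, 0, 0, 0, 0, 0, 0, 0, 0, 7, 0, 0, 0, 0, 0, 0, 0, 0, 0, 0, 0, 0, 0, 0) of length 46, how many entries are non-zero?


Non-zero positions: [31].
Sparsity = 1.

1


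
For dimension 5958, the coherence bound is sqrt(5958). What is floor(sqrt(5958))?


77^2 = 5929 <= 5958 < 6084 = 78^2, so 77 <= sqrt(5958) < 78.
floor(sqrt(5958)) = 77.

77


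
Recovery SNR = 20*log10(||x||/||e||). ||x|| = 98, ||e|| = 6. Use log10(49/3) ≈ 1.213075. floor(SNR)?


||x||/||e|| = 98/6 = 49/3.
log10(49/3) ≈ 1.213075.
20*log10(||x||/||e||) ≈ 20*1.213075 = 24.2615.
floor(24.2615) = 24.

24


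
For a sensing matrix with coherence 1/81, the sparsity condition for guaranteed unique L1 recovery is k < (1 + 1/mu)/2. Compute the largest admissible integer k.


1/mu = 81.
1 + 1/mu = 82.
(1 + 1/mu)/2 = 41 is an integer and the inequality is strict, so k_max = 41 - 1 = 40.

40


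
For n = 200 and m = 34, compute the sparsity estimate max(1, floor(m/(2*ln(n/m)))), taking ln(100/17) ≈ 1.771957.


n/m = 200/34 = 100/17.
ln(n/m) ≈ 1.771957.
2*ln(n/m) ≈ 3.543914.
m/(2*ln(n/m)) ≈ 34/3.543914 ≈ 9.5939.
floor = 9.
k_max = max(1, 9) = 9.

9


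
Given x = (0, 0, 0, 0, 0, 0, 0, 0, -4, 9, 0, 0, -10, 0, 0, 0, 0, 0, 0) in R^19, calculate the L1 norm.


Non-zero entries: [(8, -4), (9, 9), (12, -10)]
Absolute values: [4, 9, 10]
||x||_1 = sum = 23.

23


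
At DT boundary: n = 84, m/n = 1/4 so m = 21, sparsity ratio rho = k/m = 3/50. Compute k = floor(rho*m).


m = 1/4*84 = 21.
rho = 3/50.
rho*m = 3/50*21 = 1.26.
k = floor(1.26) = 1.

1


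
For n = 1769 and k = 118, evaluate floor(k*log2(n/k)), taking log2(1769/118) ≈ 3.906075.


log2(n/k) = log2(1769/118) ≈ 3.906075.
k*log2(n/k) ≈ 118*3.906075 = 460.91685.
floor(460.91685) = 460.

460


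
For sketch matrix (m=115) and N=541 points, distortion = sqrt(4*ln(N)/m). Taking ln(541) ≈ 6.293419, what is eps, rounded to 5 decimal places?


ln(541) ≈ 6.293419.
4*ln(N)/m ≈ 4*6.293419/115 ≈ 0.21890153.
eps = sqrt(0.21890153) ≈ 0.4678691 ≈ 0.46787.

0.46787


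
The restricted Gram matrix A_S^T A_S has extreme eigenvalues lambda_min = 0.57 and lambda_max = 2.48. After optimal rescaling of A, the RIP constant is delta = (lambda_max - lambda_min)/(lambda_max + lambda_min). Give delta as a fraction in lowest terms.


lambda_max - lambda_min = 2.48 - 0.57 = 1.91.
lambda_max + lambda_min = 2.48 + 0.57 = 3.05.
delta = 1.91/3.05 = 191/305.

191/305


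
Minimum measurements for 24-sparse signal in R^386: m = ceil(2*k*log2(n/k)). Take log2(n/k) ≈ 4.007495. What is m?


log2(n/k) = log2(386/24) ≈ 4.007495.
2*k*log2(n/k) ≈ 2*24*4.007495 = 192.35976.
m = ceil(192.35976) = 193.

193


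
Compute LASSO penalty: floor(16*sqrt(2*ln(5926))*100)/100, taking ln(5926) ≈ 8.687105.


ln(5926) ≈ 8.687105.
2*ln(n) ≈ 17.37421.
sqrt(2*ln(n)) ≈ sqrt(17.37421) ≈ 4.168238.
lambda ≈ 16*4.168238 = 66.691808.
floor(lambda*100)/100 = 66.69.

66.69


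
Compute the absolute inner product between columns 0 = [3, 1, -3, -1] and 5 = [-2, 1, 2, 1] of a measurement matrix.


Inner product: 3*-2 + 1*1 + -3*2 + -1*1
Products: [-6, 1, -6, -1]
Sum = -12.
|dot| = 12.

12


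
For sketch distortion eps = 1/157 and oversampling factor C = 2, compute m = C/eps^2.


1/eps = 157.
(1/eps)^2 = 24649.
m = 2*24649 = 49298.

49298


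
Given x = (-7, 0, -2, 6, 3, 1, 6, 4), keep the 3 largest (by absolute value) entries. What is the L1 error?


Sorted |x_i| descending: [7, 6, 6, 4, 3, 2, 1, 0]
Keep top 3: [7, 6, 6]
Tail entries: [4, 3, 2, 1, 0]
L1 error = sum of tail = 10.

10


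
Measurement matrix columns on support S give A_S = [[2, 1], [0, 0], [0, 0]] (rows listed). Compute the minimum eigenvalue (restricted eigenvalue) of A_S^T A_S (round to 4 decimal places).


A_S^T A_S = [[4, 2], [2, 1]].
trace = 5.
det = 0.
disc = trace^2 - 4*det = 25 - 4*0 = 25.
sqrt(25) = 5.
lam_min = (5 - 5)/2 = 0 = 0.0000.

0.0000


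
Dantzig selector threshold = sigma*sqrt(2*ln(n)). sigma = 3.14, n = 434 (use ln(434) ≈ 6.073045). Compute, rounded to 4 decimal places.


ln(434) ≈ 6.073045.
2*ln(n) ≈ 12.14609.
sqrt(2*ln(n)) ≈ sqrt(12.14609) ≈ 3.485124.
threshold ≈ 3.14*3.485124 = 10.94328936 ≈ 10.9433.

10.9433


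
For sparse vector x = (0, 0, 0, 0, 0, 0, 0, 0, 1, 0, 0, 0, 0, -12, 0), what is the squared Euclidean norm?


Non-zero entries: [(8, 1), (13, -12)]
Squares: [1, 144]
||x||_2^2 = sum = 145.

145


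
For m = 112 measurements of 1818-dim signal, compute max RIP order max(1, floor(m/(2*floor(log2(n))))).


floor(log2(1818)) = 10.
2*10 = 20.
m/(2*floor(log2(n))) = 112/20 ≈ 5.6.
floor = 5.
k = max(1, 5) = 5.

5


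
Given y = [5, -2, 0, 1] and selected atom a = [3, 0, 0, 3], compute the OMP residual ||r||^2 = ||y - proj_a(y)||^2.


a^T a = 18.
a^T y = 18.
coeff = 18/18 = 1.
||r||^2 = 12.

12


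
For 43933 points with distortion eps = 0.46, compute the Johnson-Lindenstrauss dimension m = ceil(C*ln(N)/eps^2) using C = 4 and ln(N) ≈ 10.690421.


ln(43933) ≈ 10.690421.
eps^2 = 0.46^2 = 0.2116.
C*ln(N)/eps^2 ≈ 4*10.690421/0.2116 ≈ 202.0874.
m = ceil(202.0874) = 203.

203


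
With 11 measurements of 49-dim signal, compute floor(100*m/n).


100*m/n = 100*11/49 ≈ 22.449.
floor = 22.

22


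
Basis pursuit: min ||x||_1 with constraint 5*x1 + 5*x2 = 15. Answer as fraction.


Axis intercepts:
  x1 = 3, x2 = 0: L1 = 3
  x1 = 0, x2 = 3: L1 = 3
x* = (3, 0)
||x*||_1 = 3.

3


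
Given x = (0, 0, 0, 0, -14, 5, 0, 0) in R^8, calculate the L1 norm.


Non-zero entries: [(4, -14), (5, 5)]
Absolute values: [14, 5]
||x||_1 = sum = 19.

19


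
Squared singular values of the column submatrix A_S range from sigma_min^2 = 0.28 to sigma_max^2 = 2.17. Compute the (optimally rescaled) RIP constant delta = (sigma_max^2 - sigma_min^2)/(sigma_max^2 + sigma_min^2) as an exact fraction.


lambda_max - lambda_min = 2.17 - 0.28 = 1.89.
lambda_max + lambda_min = 2.17 + 0.28 = 2.45.
delta = 1.89/2.45 = 189/245 = 27/35.

27/35


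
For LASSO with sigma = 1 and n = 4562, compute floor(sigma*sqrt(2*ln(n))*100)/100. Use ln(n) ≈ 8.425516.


ln(4562) ≈ 8.425516.
2*ln(n) ≈ 16.851032.
sqrt(2*ln(n)) ≈ sqrt(16.851032) ≈ 4.105001.
lambda ≈ 1*4.105001 = 4.105001.
floor(lambda*100)/100 = 4.10.

4.10


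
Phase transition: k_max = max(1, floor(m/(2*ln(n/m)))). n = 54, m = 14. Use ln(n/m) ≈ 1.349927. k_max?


n/m = 54/14 = 27/7.
ln(n/m) ≈ 1.349927.
2*ln(n/m) ≈ 2.699854.
m/(2*ln(n/m)) ≈ 14/2.699854 ≈ 5.1855.
floor = 5.
k_max = max(1, 5) = 5.

5


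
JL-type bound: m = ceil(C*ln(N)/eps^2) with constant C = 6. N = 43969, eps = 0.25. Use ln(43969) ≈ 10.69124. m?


ln(43969) ≈ 10.69124.
eps^2 = 0.25^2 = 0.0625.
C*ln(N)/eps^2 ≈ 6*10.69124/0.0625 ≈ 1026.359.
m = ceil(1026.359) = 1027.

1027


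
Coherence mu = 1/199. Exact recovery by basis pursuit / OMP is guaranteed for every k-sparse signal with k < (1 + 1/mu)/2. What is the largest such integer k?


1/mu = 199.
1 + 1/mu = 200.
(1 + 1/mu)/2 = 100 is an integer and the inequality is strict, so k_max = 100 - 1 = 99.

99


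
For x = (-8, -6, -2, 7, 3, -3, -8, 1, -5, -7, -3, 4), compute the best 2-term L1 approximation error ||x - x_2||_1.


Sorted |x_i| descending: [8, 8, 7, 7, 6, 5, 4, 3, 3, 3, 2, 1]
Keep top 2: [8, 8]
Tail entries: [7, 7, 6, 5, 4, 3, 3, 3, 2, 1]
L1 error = sum of tail = 41.

41


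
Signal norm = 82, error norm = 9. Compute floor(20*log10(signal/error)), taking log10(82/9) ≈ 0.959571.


||x||/||e|| = 82/9.
log10(82/9) ≈ 0.959571.
20*log10(||x||/||e||) ≈ 20*0.959571 = 19.19142.
floor(19.19142) = 19.

19


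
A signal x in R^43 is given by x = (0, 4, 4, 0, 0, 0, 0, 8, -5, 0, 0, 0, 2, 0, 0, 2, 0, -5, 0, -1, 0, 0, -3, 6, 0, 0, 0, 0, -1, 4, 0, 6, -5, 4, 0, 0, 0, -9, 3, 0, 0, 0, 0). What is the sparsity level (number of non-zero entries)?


Non-zero positions: [1, 2, 7, 8, 12, 15, 17, 19, 22, 23, 28, 29, 31, 32, 33, 37, 38].
Sparsity = 17.

17


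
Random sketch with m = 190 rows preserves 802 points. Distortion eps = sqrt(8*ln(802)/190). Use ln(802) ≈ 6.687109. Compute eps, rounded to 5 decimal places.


ln(802) ≈ 6.687109.
8*ln(N)/m ≈ 8*6.687109/190 ≈ 0.28156248.
eps = sqrt(0.28156248) ≈ 0.5306246 ≈ 0.53062.

0.53062


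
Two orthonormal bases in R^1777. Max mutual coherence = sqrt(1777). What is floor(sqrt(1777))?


42^2 = 1764 <= 1777 < 1849 = 43^2, so 42 <= sqrt(1777) < 43.
floor(sqrt(1777)) = 42.

42


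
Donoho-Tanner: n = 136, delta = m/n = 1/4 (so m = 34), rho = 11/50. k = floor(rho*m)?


m = 1/4*136 = 34.
rho = 11/50.
rho*m = 11/50*34 = 7.48.
k = floor(7.48) = 7.

7


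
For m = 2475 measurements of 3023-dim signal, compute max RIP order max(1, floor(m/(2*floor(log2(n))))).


floor(log2(3023)) = 11.
2*11 = 22.
m/(2*floor(log2(n))) = 2475/22 ≈ 112.5.
floor = 112.
k = max(1, 112) = 112.

112


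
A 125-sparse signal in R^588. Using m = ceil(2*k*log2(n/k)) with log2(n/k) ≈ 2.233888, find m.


log2(n/k) = log2(588/125) ≈ 2.233888.
2*k*log2(n/k) ≈ 2*125*2.233888 = 558.472.
m = ceil(558.472) = 559.

559


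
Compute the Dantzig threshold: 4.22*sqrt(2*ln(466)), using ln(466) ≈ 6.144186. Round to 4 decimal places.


ln(466) ≈ 6.144186.
2*ln(n) ≈ 12.288372.
sqrt(2*ln(n)) ≈ sqrt(12.288372) ≈ 3.505477.
threshold ≈ 4.22*3.505477 = 14.79311294 ≈ 14.7931.

14.7931


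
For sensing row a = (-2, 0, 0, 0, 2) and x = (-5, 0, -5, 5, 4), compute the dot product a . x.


Non-zero terms: ['-2*-5', '0*-5', '0*5', '2*4']
Products: [10, 0, 0, 8]
y = sum = 18.

18


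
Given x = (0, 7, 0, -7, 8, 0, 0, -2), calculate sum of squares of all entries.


Non-zero entries: [(1, 7), (3, -7), (4, 8), (7, -2)]
Squares: [49, 49, 64, 4]
||x||_2^2 = sum = 166.

166


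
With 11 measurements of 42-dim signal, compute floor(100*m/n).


100*m/n = 100*11/42 ≈ 26.1905.
floor = 26.

26


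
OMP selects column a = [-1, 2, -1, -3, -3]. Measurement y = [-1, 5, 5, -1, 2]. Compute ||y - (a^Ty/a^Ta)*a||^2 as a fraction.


a^T a = 24.
a^T y = 3.
coeff = 3/24 = 1/8.
||r||^2 = 445/8.

445/8


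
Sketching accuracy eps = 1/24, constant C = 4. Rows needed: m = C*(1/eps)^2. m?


1/eps = 24.
(1/eps)^2 = 576.
m = 4*576 = 2304.

2304


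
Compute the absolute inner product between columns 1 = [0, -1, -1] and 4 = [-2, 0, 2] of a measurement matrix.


Inner product: 0*-2 + -1*0 + -1*2
Products: [0, 0, -2]
Sum = -2.
|dot| = 2.

2


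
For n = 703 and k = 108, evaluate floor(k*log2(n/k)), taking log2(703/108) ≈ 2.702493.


log2(n/k) = log2(703/108) ≈ 2.702493.
k*log2(n/k) ≈ 108*2.702493 = 291.869244.
floor(291.869244) = 291.

291


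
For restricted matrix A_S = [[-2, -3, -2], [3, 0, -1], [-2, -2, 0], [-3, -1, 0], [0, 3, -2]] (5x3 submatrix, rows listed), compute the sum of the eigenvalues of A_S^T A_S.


Sum of eigenvalues of A_S^T A_S = trace(A_S^T A_S) = sum of squared column norms of A_S.
A_S^T A_S diagonal: [26, 23, 9].
trace = 26 + 23 + 9 = 58.

58


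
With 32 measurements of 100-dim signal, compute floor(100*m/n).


100*m/n = 100*32/100 ≈ 32.0.
floor = 32.

32


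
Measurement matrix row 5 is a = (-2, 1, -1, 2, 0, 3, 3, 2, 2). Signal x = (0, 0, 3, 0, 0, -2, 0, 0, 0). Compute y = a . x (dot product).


Non-zero terms: ['-1*3', '3*-2']
Products: [-3, -6]
y = sum = -9.

-9


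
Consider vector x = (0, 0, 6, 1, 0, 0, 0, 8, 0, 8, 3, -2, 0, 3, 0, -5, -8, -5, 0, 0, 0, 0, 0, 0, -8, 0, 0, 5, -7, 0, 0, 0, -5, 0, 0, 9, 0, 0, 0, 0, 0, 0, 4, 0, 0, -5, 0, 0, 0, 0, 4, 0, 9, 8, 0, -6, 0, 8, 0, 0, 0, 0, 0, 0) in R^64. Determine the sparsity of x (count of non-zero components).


Non-zero positions: [2, 3, 7, 9, 10, 11, 13, 15, 16, 17, 24, 27, 28, 32, 35, 42, 45, 50, 52, 53, 55, 57].
Sparsity = 22.

22


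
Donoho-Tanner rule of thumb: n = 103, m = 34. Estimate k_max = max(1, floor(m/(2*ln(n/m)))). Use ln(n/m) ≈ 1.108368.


n/m = 103/34.
ln(n/m) ≈ 1.108368.
2*ln(n/m) ≈ 2.216736.
m/(2*ln(n/m)) ≈ 34/2.216736 ≈ 15.3379.
floor = 15.
k_max = max(1, 15) = 15.

15


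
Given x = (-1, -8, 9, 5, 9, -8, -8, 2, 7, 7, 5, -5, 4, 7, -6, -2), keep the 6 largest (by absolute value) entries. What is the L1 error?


Sorted |x_i| descending: [9, 9, 8, 8, 8, 7, 7, 7, 6, 5, 5, 5, 4, 2, 2, 1]
Keep top 6: [9, 9, 8, 8, 8, 7]
Tail entries: [7, 7, 6, 5, 5, 5, 4, 2, 2, 1]
L1 error = sum of tail = 44.

44


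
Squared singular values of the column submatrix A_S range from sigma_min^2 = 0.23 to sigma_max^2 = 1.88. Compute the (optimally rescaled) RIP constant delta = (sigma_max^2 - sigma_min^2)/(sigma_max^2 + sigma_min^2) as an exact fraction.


lambda_max - lambda_min = 1.88 - 0.23 = 1.65.
lambda_max + lambda_min = 1.88 + 0.23 = 2.11.
delta = 1.65/2.11 = 165/211.

165/211


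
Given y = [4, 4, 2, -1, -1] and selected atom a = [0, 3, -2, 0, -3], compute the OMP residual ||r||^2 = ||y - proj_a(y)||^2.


a^T a = 22.
a^T y = 11.
coeff = 11/22 = 1/2.
||r||^2 = 65/2.

65/2


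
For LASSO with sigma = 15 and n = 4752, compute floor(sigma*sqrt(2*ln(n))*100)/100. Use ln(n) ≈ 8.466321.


ln(4752) ≈ 8.466321.
2*ln(n) ≈ 16.932642.
sqrt(2*ln(n)) ≈ sqrt(16.932642) ≈ 4.114929.
lambda ≈ 15*4.114929 = 61.723935.
floor(lambda*100)/100 = 61.72.

61.72


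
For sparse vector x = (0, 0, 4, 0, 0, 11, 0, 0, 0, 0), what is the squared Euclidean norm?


Non-zero entries: [(2, 4), (5, 11)]
Squares: [16, 121]
||x||_2^2 = sum = 137.

137


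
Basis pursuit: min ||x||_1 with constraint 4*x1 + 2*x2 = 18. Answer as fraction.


Axis intercepts:
  x1 = 9/2, x2 = 0: L1 = 9/2
  x1 = 0, x2 = 9: L1 = 9
x* = (9/2, 0)
||x*||_1 = 9/2.

9/2


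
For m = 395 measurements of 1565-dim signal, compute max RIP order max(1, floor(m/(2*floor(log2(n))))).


floor(log2(1565)) = 10.
2*10 = 20.
m/(2*floor(log2(n))) = 395/20 ≈ 19.75.
floor = 19.
k = max(1, 19) = 19.

19


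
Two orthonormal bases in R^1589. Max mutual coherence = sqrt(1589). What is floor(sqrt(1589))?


39^2 = 1521 <= 1589 < 1600 = 40^2, so 39 <= sqrt(1589) < 40.
floor(sqrt(1589)) = 39.

39


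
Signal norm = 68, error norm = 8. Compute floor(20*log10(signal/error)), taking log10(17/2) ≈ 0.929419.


||x||/||e|| = 68/8 = 17/2.
log10(17/2) ≈ 0.929419.
20*log10(||x||/||e||) ≈ 20*0.929419 = 18.58838.
floor(18.58838) = 18.

18


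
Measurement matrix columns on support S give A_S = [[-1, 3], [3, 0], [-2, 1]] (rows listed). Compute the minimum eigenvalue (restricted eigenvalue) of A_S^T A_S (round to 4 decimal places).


A_S^T A_S = [[14, -5], [-5, 10]].
trace = 24.
det = 115.
disc = trace^2 - 4*det = 576 - 4*115 = 116.
sqrt(116) ≈ 10.770330.
lam_min = (24 - sqrt(116))/2 ≈ (24 - 10.770330)/2 = 6.614835 ≈ 6.6148.

6.6148


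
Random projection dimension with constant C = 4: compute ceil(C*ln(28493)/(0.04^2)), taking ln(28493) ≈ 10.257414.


ln(28493) ≈ 10.257414.
eps^2 = 0.04^2 = 0.0016.
C*ln(N)/eps^2 ≈ 4*10.257414/0.0016 ≈ 25643.535.
m = ceil(25643.535) = 25644.

25644


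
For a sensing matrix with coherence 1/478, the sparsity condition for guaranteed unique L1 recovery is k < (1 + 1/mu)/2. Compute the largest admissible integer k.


1/mu = 478.
1 + 1/mu = 479.
(1 + 1/mu)/2 = 239.5 is not an integer, so k_max = floor(239.5) = 239.

239


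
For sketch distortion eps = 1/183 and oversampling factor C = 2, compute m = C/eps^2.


1/eps = 183.
(1/eps)^2 = 33489.
m = 2*33489 = 66978.

66978


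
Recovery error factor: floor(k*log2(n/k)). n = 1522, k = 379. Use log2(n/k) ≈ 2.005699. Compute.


log2(n/k) = log2(1522/379) ≈ 2.005699.
k*log2(n/k) ≈ 379*2.005699 = 760.159921.
floor(760.159921) = 760.

760


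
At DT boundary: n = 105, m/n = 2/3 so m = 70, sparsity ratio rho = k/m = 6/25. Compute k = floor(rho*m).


m = 2/3*105 = 70.
rho = 6/25.
rho*m = 6/25*70 = 16.8.
k = floor(16.8) = 16.

16


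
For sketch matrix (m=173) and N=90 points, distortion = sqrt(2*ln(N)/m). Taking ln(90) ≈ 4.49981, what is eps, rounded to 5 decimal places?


ln(90) ≈ 4.49981.
2*ln(N)/m ≈ 2*4.49981/173 ≈ 0.05202092.
eps = sqrt(0.05202092) ≈ 0.228081 ≈ 0.22808.

0.22808


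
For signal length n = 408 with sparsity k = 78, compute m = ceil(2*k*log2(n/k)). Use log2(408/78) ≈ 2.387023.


log2(n/k) = log2(408/78) ≈ 2.387023.
2*k*log2(n/k) ≈ 2*78*2.387023 = 372.375588.
m = ceil(372.375588) = 373.

373


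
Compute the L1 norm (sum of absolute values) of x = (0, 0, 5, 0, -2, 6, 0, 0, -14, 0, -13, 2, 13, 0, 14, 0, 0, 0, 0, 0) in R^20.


Non-zero entries: [(2, 5), (4, -2), (5, 6), (8, -14), (10, -13), (11, 2), (12, 13), (14, 14)]
Absolute values: [5, 2, 6, 14, 13, 2, 13, 14]
||x||_1 = sum = 69.

69


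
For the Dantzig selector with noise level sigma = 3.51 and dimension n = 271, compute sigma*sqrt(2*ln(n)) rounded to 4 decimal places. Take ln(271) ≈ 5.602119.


ln(271) ≈ 5.602119.
2*ln(n) ≈ 11.204238.
sqrt(2*ln(n)) ≈ sqrt(11.204238) ≈ 3.347273.
threshold ≈ 3.51*3.347273 = 11.74892823 ≈ 11.7489.

11.7489


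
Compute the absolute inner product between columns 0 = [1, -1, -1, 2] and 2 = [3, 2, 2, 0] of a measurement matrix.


Inner product: 1*3 + -1*2 + -1*2 + 2*0
Products: [3, -2, -2, 0]
Sum = -1.
|dot| = 1.

1


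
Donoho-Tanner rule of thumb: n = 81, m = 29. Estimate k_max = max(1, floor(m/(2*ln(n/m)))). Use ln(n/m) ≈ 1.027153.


n/m = 81/29.
ln(n/m) ≈ 1.027153.
2*ln(n/m) ≈ 2.054306.
m/(2*ln(n/m)) ≈ 29/2.054306 ≈ 14.1167.
floor = 14.
k_max = max(1, 14) = 14.

14


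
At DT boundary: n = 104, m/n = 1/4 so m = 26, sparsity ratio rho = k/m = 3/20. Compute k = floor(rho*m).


m = 1/4*104 = 26.
rho = 3/20.
rho*m = 3/20*26 = 3.9.
k = floor(3.9) = 3.

3


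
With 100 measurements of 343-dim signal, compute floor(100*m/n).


100*m/n = 100*100/343 ≈ 29.1545.
floor = 29.

29


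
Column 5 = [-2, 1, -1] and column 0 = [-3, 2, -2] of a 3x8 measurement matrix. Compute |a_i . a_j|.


Inner product: -2*-3 + 1*2 + -1*-2
Products: [6, 2, 2]
Sum = 10.
|dot| = 10.

10


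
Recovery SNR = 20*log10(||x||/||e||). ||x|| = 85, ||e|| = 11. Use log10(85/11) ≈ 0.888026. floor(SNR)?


||x||/||e|| = 85/11.
log10(85/11) ≈ 0.888026.
20*log10(||x||/||e||) ≈ 20*0.888026 = 17.76052.
floor(17.76052) = 17.

17


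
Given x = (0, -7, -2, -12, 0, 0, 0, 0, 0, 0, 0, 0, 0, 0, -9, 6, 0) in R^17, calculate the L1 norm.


Non-zero entries: [(1, -7), (2, -2), (3, -12), (14, -9), (15, 6)]
Absolute values: [7, 2, 12, 9, 6]
||x||_1 = sum = 36.

36


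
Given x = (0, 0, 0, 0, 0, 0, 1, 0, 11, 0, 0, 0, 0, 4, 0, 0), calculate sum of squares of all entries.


Non-zero entries: [(6, 1), (8, 11), (13, 4)]
Squares: [1, 121, 16]
||x||_2^2 = sum = 138.

138


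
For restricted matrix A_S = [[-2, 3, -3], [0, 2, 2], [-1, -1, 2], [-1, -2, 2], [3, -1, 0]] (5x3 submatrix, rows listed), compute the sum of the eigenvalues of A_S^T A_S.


Sum of eigenvalues of A_S^T A_S = trace(A_S^T A_S) = sum of squared column norms of A_S.
A_S^T A_S diagonal: [15, 19, 21].
trace = 15 + 19 + 21 = 55.

55


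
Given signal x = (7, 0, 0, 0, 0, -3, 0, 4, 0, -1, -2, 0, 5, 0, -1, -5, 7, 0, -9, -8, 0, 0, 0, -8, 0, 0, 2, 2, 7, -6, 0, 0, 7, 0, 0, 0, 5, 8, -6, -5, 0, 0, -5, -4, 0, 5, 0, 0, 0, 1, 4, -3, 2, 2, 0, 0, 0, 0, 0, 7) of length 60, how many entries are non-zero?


Non-zero positions: [0, 5, 7, 9, 10, 12, 14, 15, 16, 18, 19, 23, 26, 27, 28, 29, 32, 36, 37, 38, 39, 42, 43, 45, 49, 50, 51, 52, 53, 59].
Sparsity = 30.

30


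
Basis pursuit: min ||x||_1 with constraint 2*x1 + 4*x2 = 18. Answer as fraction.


Axis intercepts:
  x1 = 9, x2 = 0: L1 = 9
  x1 = 0, x2 = 9/2: L1 = 9/2
x* = (0, 9/2)
||x*||_1 = 9/2.

9/2


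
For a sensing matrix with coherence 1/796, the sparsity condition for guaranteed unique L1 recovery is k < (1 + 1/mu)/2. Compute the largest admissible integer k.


1/mu = 796.
1 + 1/mu = 797.
(1 + 1/mu)/2 = 398.5 is not an integer, so k_max = floor(398.5) = 398.

398


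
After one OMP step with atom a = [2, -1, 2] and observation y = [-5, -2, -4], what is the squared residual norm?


a^T a = 9.
a^T y = -16.
coeff = -16/9 = -16/9.
||r||^2 = 149/9.

149/9


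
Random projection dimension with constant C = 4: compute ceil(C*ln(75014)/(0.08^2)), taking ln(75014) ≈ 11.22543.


ln(75014) ≈ 11.22543.
eps^2 = 0.08^2 = 0.0064.
C*ln(N)/eps^2 ≈ 4*11.22543/0.0064 ≈ 7015.8938.
m = ceil(7015.8938) = 7016.

7016


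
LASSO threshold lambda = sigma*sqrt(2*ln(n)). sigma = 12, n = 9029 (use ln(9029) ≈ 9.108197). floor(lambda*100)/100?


ln(9029) ≈ 9.108197.
2*ln(n) ≈ 18.216394.
sqrt(2*ln(n)) ≈ sqrt(18.216394) ≈ 4.268067.
lambda ≈ 12*4.268067 = 51.216804.
floor(lambda*100)/100 = 51.21.

51.21


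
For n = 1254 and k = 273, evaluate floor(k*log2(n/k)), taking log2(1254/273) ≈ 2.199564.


log2(n/k) = log2(1254/273) ≈ 2.199564.
k*log2(n/k) ≈ 273*2.199564 = 600.480972.
floor(600.480972) = 600.

600


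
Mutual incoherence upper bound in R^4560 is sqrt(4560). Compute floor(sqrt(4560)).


67^2 = 4489 <= 4560 < 4624 = 68^2, so 67 <= sqrt(4560) < 68.
floor(sqrt(4560)) = 67.

67


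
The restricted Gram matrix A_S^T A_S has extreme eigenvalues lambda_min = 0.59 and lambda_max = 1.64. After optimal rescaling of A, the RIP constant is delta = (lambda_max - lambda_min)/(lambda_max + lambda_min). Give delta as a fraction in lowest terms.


lambda_max - lambda_min = 1.64 - 0.59 = 1.05.
lambda_max + lambda_min = 1.64 + 0.59 = 2.23.
delta = 1.05/2.23 = 105/223.

105/223


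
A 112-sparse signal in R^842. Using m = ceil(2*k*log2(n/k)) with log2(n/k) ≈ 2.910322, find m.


log2(n/k) = log2(842/112) ≈ 2.910322.
2*k*log2(n/k) ≈ 2*112*2.910322 = 651.912128.
m = ceil(651.912128) = 652.

652


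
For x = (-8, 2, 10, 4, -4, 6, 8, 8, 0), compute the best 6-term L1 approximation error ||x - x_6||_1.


Sorted |x_i| descending: [10, 8, 8, 8, 6, 4, 4, 2, 0]
Keep top 6: [10, 8, 8, 8, 6, 4]
Tail entries: [4, 2, 0]
L1 error = sum of tail = 6.

6


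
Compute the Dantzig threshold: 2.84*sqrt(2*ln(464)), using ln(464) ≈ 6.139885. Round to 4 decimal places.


ln(464) ≈ 6.139885.
2*ln(n) ≈ 12.27977.
sqrt(2*ln(n)) ≈ sqrt(12.27977) ≈ 3.50425.
threshold ≈ 2.84*3.50425 = 9.95207 ≈ 9.9521.

9.9521


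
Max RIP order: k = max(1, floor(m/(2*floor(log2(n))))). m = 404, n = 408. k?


floor(log2(408)) = 8.
2*8 = 16.
m/(2*floor(log2(n))) = 404/16 ≈ 25.25.
floor = 25.
k = max(1, 25) = 25.

25


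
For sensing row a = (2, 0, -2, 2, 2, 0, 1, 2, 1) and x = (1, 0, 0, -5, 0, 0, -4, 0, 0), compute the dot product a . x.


Non-zero terms: ['2*1', '2*-5', '1*-4']
Products: [2, -10, -4]
y = sum = -12.

-12


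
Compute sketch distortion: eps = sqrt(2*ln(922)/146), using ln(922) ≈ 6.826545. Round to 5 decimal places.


ln(922) ≈ 6.826545.
2*ln(N)/m ≈ 2*6.826545/146 ≈ 0.09351432.
eps = sqrt(0.09351432) ≈ 0.3058011 ≈ 0.30580.

0.30580


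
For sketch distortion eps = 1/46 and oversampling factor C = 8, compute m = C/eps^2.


1/eps = 46.
(1/eps)^2 = 2116.
m = 8*2116 = 16928.

16928


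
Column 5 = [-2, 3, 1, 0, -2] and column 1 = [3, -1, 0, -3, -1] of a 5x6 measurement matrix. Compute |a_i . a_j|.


Inner product: -2*3 + 3*-1 + 1*0 + 0*-3 + -2*-1
Products: [-6, -3, 0, 0, 2]
Sum = -7.
|dot| = 7.

7


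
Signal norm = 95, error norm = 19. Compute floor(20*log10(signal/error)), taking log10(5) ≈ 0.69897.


||x||/||e|| = 95/19 = 5.
log10(5) ≈ 0.69897.
20*log10(||x||/||e||) ≈ 20*0.69897 = 13.9794.
floor(13.9794) = 13.

13


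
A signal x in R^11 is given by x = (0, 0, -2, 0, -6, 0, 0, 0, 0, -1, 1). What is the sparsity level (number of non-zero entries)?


Non-zero positions: [2, 4, 9, 10].
Sparsity = 4.

4


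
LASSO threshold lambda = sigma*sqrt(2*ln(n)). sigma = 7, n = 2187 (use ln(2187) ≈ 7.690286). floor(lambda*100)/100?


ln(2187) ≈ 7.690286.
2*ln(n) ≈ 15.380572.
sqrt(2*ln(n)) ≈ sqrt(15.380572) ≈ 3.921807.
lambda ≈ 7*3.921807 = 27.452649.
floor(lambda*100)/100 = 27.45.

27.45


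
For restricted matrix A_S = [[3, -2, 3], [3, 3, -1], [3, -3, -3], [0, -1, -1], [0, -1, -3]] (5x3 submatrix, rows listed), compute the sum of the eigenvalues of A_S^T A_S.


Sum of eigenvalues of A_S^T A_S = trace(A_S^T A_S) = sum of squared column norms of A_S.
A_S^T A_S diagonal: [27, 24, 29].
trace = 27 + 24 + 29 = 80.

80


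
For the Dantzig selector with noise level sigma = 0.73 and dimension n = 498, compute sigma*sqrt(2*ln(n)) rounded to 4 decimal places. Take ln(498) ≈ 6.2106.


ln(498) ≈ 6.2106.
2*ln(n) ≈ 12.4212.
sqrt(2*ln(n)) ≈ sqrt(12.4212) ≈ 3.524372.
threshold ≈ 0.73*3.524372 = 2.57279156 ≈ 2.5728.

2.5728


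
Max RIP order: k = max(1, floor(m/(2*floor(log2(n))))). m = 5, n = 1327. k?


floor(log2(1327)) = 10.
2*10 = 20.
m/(2*floor(log2(n))) = 5/20 ≈ 0.25.
floor = 0.
k = max(1, 0) = 1.

1


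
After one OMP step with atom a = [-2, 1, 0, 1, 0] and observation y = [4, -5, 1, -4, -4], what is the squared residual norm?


a^T a = 6.
a^T y = -17.
coeff = -17/6 = -17/6.
||r||^2 = 155/6.

155/6


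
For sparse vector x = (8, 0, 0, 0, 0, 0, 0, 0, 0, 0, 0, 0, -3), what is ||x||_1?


Non-zero entries: [(0, 8), (12, -3)]
Absolute values: [8, 3]
||x||_1 = sum = 11.

11


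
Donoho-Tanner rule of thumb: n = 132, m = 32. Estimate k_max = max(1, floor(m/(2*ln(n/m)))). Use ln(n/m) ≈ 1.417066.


n/m = 132/32 = 33/8.
ln(n/m) ≈ 1.417066.
2*ln(n/m) ≈ 2.834132.
m/(2*ln(n/m)) ≈ 32/2.834132 ≈ 11.2909.
floor = 11.
k_max = max(1, 11) = 11.

11


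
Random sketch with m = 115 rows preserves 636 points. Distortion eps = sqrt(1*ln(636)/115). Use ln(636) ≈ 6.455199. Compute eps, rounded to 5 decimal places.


ln(636) ≈ 6.455199.
1*ln(N)/m ≈ 1*6.455199/115 ≈ 0.05613217.
eps = sqrt(0.05613217) ≈ 0.2369223 ≈ 0.23692.

0.23692


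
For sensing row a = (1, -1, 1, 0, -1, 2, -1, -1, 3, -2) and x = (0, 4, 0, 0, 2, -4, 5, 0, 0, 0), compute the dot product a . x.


Non-zero terms: ['-1*4', '-1*2', '2*-4', '-1*5']
Products: [-4, -2, -8, -5]
y = sum = -19.

-19


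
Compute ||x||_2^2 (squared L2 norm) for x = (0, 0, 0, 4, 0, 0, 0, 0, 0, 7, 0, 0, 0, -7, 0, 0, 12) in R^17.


Non-zero entries: [(3, 4), (9, 7), (13, -7), (16, 12)]
Squares: [16, 49, 49, 144]
||x||_2^2 = sum = 258.

258


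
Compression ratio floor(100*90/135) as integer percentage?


100*m/n = 100*90/135 ≈ 66.6667.
floor = 66.

66


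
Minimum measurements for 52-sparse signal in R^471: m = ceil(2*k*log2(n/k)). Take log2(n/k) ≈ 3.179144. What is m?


log2(n/k) = log2(471/52) ≈ 3.179144.
2*k*log2(n/k) ≈ 2*52*3.179144 = 330.630976.
m = ceil(330.630976) = 331.

331


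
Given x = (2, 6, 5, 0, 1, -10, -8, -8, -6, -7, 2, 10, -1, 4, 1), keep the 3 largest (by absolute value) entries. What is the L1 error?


Sorted |x_i| descending: [10, 10, 8, 8, 7, 6, 6, 5, 4, 2, 2, 1, 1, 1, 0]
Keep top 3: [10, 10, 8]
Tail entries: [8, 7, 6, 6, 5, 4, 2, 2, 1, 1, 1, 0]
L1 error = sum of tail = 43.

43


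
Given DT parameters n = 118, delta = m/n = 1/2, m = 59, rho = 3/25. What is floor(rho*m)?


m = 1/2*118 = 59.
rho = 3/25.
rho*m = 3/25*59 = 7.08.
k = floor(7.08) = 7.

7


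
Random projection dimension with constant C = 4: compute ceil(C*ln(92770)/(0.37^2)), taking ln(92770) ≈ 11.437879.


ln(92770) ≈ 11.437879.
eps^2 = 0.37^2 = 0.1369.
C*ln(N)/eps^2 ≈ 4*11.437879/0.1369 ≈ 334.1966.
m = ceil(334.1966) = 335.

335


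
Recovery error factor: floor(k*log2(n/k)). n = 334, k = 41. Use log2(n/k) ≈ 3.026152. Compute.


log2(n/k) = log2(334/41) ≈ 3.026152.
k*log2(n/k) ≈ 41*3.026152 = 124.072232.
floor(124.072232) = 124.

124


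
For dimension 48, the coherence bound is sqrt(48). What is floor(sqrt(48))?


6^2 = 36 <= 48 < 49 = 7^2, so 6 <= sqrt(48) < 7.
floor(sqrt(48)) = 6.

6


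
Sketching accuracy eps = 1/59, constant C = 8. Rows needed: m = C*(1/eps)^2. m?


1/eps = 59.
(1/eps)^2 = 3481.
m = 8*3481 = 27848.

27848


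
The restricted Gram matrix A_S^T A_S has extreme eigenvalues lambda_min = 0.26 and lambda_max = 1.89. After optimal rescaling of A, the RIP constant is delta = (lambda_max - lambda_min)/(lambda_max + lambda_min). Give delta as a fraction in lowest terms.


lambda_max - lambda_min = 1.89 - 0.26 = 1.63.
lambda_max + lambda_min = 1.89 + 0.26 = 2.15.
delta = 1.63/2.15 = 163/215.

163/215


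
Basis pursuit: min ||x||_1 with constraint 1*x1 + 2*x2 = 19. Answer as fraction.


Axis intercepts:
  x1 = 19, x2 = 0: L1 = 19
  x1 = 0, x2 = 19/2: L1 = 19/2
x* = (0, 19/2)
||x*||_1 = 19/2.

19/2


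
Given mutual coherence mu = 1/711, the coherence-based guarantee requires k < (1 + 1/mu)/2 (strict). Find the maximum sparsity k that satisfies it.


1/mu = 711.
1 + 1/mu = 712.
(1 + 1/mu)/2 = 356 is an integer and the inequality is strict, so k_max = 356 - 1 = 355.

355


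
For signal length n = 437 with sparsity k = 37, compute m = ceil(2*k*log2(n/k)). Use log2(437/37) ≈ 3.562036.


log2(n/k) = log2(437/37) ≈ 3.562036.
2*k*log2(n/k) ≈ 2*37*3.562036 = 263.590664.
m = ceil(263.590664) = 264.

264


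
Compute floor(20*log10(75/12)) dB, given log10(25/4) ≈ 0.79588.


||x||/||e|| = 75/12 = 25/4.
log10(25/4) ≈ 0.79588.
20*log10(||x||/||e||) ≈ 20*0.79588 = 15.9176.
floor(15.9176) = 15.

15


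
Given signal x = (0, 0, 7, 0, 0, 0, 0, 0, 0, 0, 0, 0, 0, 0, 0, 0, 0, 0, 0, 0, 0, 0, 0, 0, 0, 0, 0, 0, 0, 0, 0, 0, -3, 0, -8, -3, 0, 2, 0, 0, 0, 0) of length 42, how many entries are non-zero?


Non-zero positions: [2, 32, 34, 35, 37].
Sparsity = 5.

5


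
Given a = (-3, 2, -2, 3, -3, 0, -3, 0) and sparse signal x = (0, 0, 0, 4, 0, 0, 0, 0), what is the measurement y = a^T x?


Non-zero terms: ['3*4']
Products: [12]
y = sum = 12.

12


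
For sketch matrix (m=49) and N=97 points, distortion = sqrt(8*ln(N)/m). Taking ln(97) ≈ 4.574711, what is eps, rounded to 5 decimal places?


ln(97) ≈ 4.574711.
8*ln(N)/m ≈ 8*4.574711/49 ≈ 0.74689159.
eps = sqrt(0.74689159) ≈ 0.8642289 ≈ 0.86423.

0.86423


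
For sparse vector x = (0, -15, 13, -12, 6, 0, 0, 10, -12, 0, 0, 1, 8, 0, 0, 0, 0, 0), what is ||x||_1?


Non-zero entries: [(1, -15), (2, 13), (3, -12), (4, 6), (7, 10), (8, -12), (11, 1), (12, 8)]
Absolute values: [15, 13, 12, 6, 10, 12, 1, 8]
||x||_1 = sum = 77.

77


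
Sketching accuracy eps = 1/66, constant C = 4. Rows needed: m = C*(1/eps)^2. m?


1/eps = 66.
(1/eps)^2 = 4356.
m = 4*4356 = 17424.

17424


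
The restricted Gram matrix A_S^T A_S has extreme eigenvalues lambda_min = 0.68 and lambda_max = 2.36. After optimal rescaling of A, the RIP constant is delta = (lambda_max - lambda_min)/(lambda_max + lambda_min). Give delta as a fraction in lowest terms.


lambda_max - lambda_min = 2.36 - 0.68 = 1.68.
lambda_max + lambda_min = 2.36 + 0.68 = 3.04.
delta = 1.68/3.04 = 168/304 = 21/38.

21/38


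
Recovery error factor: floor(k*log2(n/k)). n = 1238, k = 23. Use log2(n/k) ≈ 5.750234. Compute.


log2(n/k) = log2(1238/23) ≈ 5.750234.
k*log2(n/k) ≈ 23*5.750234 = 132.255382.
floor(132.255382) = 132.

132


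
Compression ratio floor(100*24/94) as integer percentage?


100*m/n = 100*24/94 ≈ 25.5319.
floor = 25.

25


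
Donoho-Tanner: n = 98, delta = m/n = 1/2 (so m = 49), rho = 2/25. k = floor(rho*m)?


m = 1/2*98 = 49.
rho = 2/25.
rho*m = 2/25*49 = 3.92.
k = floor(3.92) = 3.

3


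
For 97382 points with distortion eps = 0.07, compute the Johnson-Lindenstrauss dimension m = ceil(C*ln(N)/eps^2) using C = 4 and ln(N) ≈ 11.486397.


ln(97382) ≈ 11.486397.
eps^2 = 0.07^2 = 0.0049.
C*ln(N)/eps^2 ≈ 4*11.486397/0.0049 ≈ 9376.6506.
m = ceil(9376.6506) = 9377.

9377


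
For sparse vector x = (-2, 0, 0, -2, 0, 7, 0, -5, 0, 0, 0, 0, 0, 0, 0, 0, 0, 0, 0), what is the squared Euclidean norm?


Non-zero entries: [(0, -2), (3, -2), (5, 7), (7, -5)]
Squares: [4, 4, 49, 25]
||x||_2^2 = sum = 82.

82


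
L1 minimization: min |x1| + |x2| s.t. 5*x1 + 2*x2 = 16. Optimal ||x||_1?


Axis intercepts:
  x1 = 16/5, x2 = 0: L1 = 16/5
  x1 = 0, x2 = 8: L1 = 8
x* = (16/5, 0)
||x*||_1 = 16/5.

16/5


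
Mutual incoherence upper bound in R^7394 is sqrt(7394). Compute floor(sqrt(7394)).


85^2 = 7225 <= 7394 < 7396 = 86^2, so 85 <= sqrt(7394) < 86.
floor(sqrt(7394)) = 85.

85
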